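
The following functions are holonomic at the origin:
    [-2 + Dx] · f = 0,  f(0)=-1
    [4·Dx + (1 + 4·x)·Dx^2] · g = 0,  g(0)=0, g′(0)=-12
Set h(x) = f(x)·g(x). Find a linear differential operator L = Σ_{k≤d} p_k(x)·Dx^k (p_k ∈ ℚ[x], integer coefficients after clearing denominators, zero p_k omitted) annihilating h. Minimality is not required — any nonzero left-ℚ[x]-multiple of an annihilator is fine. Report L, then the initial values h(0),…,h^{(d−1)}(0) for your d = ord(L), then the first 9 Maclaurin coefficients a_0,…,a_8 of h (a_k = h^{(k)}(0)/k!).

f: a_k = -1, -2, -2, -4/3, -2/3, -4/15, -4/45, -8/315, -2/315, …
g: a_k = 0, -12, 24, -64, 192, -3072/5, 2048, -49152/7, 24576, …
h₀=f·g: eliminate ⇒ L₀, order ≤ 1·2.
L = (-4 + 16·x) - 16·x·Dx + (1 + 4·x)·Dx^2  (order 2).
h: a_k = 0, 12, 0, 40, -96, 1672/5, -3392/3, 413264/105, -208832/15, …
ICs: h(0) = 0, h′(0) = 12.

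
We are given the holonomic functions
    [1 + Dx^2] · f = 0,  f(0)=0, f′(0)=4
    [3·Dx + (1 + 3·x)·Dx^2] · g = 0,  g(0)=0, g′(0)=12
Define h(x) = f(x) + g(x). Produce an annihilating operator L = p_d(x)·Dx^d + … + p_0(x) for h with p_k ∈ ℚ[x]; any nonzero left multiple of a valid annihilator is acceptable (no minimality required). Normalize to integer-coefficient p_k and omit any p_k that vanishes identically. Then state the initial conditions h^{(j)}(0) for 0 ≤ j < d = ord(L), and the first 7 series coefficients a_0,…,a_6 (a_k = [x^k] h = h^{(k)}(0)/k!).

L = (165 + 18·x + 27·x^2)·Dx + (19 + 63·x + 27·x^2 + 27·x^3)·Dx^2 + (165 + 18·x + 27·x^2)·Dx^3 + (19 + 63·x + 27·x^2 + 27·x^3)·Dx^4  (order 4).
h: a_k = 0, 16, -18, 106/3, -81, 5833/30, -486, …
ICs: h(0) = 0, h′(0) = 16, h′′(0) = -36, h′′′(0) = 212.

f: a_k = 0, 4, 0, -2/3, 0, 1/30, 0, …
g: a_k = 0, 12, -18, 36, -81, 972/5, -486, …
f+g: L₀ = lclm(L_f,L_g), ord ≤ 2+2.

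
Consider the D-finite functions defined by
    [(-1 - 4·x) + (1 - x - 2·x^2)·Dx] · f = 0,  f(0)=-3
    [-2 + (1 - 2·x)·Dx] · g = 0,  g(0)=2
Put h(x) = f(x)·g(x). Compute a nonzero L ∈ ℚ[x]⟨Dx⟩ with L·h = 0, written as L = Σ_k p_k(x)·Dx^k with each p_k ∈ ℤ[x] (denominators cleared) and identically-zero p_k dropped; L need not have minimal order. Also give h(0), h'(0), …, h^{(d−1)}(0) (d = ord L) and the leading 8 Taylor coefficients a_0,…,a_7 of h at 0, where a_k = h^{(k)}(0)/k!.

L = (3 + 6·x) + (-1 + x + 2·x^2)·Dx  (order 1).
h: a_k = -6, -18, -54, -138, -342, -810, -1878, -4266, …
ICs: h(0) = -6.

f: a_k = -3, -3, -9, -15, -33, -63, -129, -255, …
g: a_k = 2, 4, 8, 16, 32, 64, 128, 256, …
f·g: L₀ = L_f ⊗_s L_g, ord ≤ 1·1.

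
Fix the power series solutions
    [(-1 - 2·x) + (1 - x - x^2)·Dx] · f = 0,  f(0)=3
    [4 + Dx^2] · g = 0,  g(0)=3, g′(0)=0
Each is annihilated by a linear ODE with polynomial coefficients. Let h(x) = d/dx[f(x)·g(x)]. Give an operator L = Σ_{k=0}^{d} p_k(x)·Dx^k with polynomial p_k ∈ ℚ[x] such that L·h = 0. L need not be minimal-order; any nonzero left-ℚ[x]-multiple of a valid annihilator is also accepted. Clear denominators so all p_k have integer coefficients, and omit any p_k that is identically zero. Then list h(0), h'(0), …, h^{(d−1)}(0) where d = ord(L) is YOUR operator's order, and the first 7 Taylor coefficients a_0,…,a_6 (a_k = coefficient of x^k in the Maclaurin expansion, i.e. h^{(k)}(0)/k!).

L = (-6 - 16·x - 8·x^2 + 16·x^3 + 8·x^4) + (-1 + 2·x + 12·x^2 + 8·x^3)·Dx + (1 - 3·x - x^2 + 4·x^3 + 2·x^4)·Dx^2  (order 2).
h: a_k = 9, 0, 27, 60, 120, 1146/5, 2177/5, …
ICs: h(0) = 9, h′(0) = 0.

f: a_k = 3, 3, 6, 9, 15, 24, 39, …
g: a_k = 3, 0, -6, 0, 2, 0, -4/15, …
f·g: L₀ = L_f ⊗_s L_g, ord ≤ 1·2.
h₀' ⇒ L via d/dx closure of L₀.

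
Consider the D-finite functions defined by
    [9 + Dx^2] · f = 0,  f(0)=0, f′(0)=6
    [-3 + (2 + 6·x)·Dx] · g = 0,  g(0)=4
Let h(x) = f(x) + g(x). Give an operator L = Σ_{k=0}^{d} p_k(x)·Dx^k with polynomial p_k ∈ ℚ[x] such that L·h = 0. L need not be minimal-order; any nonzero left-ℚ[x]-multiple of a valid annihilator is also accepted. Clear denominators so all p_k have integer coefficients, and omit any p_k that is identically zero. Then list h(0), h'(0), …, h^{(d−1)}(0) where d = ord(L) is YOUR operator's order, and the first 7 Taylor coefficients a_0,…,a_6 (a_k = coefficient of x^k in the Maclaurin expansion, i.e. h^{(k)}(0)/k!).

L = (-63 - 216·x - 324·x^2) + (18 + 198·x + 648·x^2 + 648·x^3)·Dx + (-7 - 24·x - 36·x^2)·Dx^2 + (2 + 22·x + 72·x^2 + 72·x^3)·Dx^3  (order 3).
h: a_k = 4, 12, -9/2, -9/4, -405/32, 9801/320, -15309/256, …
ICs: h(0) = 4, h′(0) = 12, h′′(0) = -9.

f: a_k = 0, 6, 0, -9, 0, 81/20, 0, …
g: a_k = 4, 6, -9/2, 27/4, -405/32, 1701/64, -15309/256, …
Weyl lclm of L_f,L_g ⇒ L₀ (ord ≤ 3).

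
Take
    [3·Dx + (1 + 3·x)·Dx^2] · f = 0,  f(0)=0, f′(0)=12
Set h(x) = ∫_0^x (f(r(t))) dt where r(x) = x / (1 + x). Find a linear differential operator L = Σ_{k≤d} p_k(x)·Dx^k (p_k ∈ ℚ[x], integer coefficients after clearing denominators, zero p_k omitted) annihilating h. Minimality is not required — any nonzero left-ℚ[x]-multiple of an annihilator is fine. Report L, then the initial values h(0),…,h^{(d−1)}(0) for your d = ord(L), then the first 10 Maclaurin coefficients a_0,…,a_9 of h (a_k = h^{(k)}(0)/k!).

f: a_k = 0, 12, -18, 36, -81, 972/5, -486, 8748/7, -6561/2, 8748, …
f∘r: x↦r, Dx↦Dx/r' in L_f ⇒ L₀.
h=∫h₀ ⇒ L = L₀·Dx.
L = (5 + 8·x)·Dx^2 + (1 + 5·x + 4·x^2)·Dx^3  (order 3).
h: a_k = 0, 0, 6, -10, 21, -51, 682/5, -390, 16383/14, -21845/6, …
ICs: h(0) = 0, h′(0) = 0, h′′(0) = 12.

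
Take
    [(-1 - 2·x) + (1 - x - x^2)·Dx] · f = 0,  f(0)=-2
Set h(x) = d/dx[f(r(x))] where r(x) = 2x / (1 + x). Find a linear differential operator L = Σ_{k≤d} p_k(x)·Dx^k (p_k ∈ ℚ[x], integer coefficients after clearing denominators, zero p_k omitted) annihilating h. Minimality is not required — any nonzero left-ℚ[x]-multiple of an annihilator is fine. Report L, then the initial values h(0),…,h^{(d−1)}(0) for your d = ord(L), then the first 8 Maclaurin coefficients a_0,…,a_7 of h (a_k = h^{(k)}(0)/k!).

L = (6 + 30·x + 90·x^2 + 50·x^3) + (-1 - 6·x + 30·x^3 + 25·x^4)·Dx  (order 1).
h: a_k = -4, -24, -60, -240, -500, -1800, -3500, -12000, …
ICs: h(0) = -4.

f: a_k = -2, -2, -4, -6, -10, -16, -26, -42, …
L₀ from L_f via x↦r, Dx↦r'^{-1}Dx.
h=h₀': d/dx-closure on L₀ ⇒ L.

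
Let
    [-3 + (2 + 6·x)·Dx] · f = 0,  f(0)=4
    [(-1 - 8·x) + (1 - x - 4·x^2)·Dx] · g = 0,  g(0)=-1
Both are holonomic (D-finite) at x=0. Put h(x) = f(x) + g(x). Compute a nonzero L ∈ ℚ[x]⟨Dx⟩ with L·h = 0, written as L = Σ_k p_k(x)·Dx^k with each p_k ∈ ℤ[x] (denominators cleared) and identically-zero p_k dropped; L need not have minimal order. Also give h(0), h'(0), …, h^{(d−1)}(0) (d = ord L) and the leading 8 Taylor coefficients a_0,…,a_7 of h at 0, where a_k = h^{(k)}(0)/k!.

f: a_k = 4, 6, -9/2, 27/4, -405/32, 1701/64, -15309/256, 72171/512, …
g: a_k = -1, -1, -5, -9, -29, -65, -181, -441, …
Sum ⇒ L₀ = lclm(L_f,L_g) in ℚ(x)⟨Dx⟩.
L = (69 + 387·x + 900·x^2 + 1440·x^3) + (-49 - 318·x - 1257·x^2 - 3240·x^3 - 3600·x^4)·Dx + (-2 + 46·x + 234·x^2 - 86·x^3 - 1440·x^4 - 1440·x^5)·Dx^2  (order 2).
h: a_k = 3, 5, -19/2, -9/4, -1333/32, -2459/64, -61645/256, -153621/512, …
ICs: h(0) = 3, h′(0) = 5.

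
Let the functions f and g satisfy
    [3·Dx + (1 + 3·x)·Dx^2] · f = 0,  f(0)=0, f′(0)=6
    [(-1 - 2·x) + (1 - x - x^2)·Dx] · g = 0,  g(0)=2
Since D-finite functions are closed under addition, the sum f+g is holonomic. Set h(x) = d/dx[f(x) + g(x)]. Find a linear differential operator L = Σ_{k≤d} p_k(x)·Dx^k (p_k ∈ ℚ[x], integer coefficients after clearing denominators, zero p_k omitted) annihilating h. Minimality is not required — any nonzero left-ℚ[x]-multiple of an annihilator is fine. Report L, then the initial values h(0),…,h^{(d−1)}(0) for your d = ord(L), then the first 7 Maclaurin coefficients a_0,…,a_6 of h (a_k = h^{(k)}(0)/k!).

f: a_k = 0, 6, -9, 18, -81/2, 486/5, -243, …
g: a_k = 2, 2, 4, 6, 10, 16, 26, …
Weyl lclm of L_f,L_g ⇒ L₀ (ord ≤ 3).
Derive L from L₀ (diff closure).
L = (-126 - 342·x - 468·x^2 - 180·x^3 - 108·x^4) + (-156·x - 576·x^2 - 672·x^3 - 378·x^4 - 180·x^5)·Dx + (7 + 35·x + 29·x^2 - 63·x^3 - 99·x^4 - 93·x^5 - 36·x^6)·Dx^2  (order 2).
h: a_k = 8, -10, 72, -122, 566, -1302, 4668, …
ICs: h(0) = 8, h′(0) = -10.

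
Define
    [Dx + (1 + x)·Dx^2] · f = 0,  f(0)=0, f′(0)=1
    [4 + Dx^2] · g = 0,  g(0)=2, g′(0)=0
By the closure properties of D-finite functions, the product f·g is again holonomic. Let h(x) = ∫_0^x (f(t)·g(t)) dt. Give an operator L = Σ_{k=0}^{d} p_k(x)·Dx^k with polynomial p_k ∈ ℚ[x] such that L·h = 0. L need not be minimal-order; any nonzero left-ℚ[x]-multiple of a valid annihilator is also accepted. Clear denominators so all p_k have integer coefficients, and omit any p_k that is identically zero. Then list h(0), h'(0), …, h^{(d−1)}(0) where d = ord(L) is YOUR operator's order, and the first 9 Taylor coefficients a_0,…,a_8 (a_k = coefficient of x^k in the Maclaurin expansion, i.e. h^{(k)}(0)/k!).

f: a_k = 0, 1, -1/2, 1/3, -1/4, 1/5, -1/6, 1/7, -1/8, …
g: a_k = 2, 0, -4, 0, 4/3, 0, -8/45, 0, 4/315, …
L₀ := L_f ⊗_s L_g (sym. prod.), ord ≤ 4.
h=∫₀ˣh₀: take L = L₀·Dx.
L = (168 + 864·x + 1456·x^2 + 1024·x^3 + 256·x^4)·Dx + (112 + 368·x + 384·x^2 + 128·x^3)·Dx^2 + (102 + 464·x + 744·x^2 + 512·x^3 + 128·x^4)·Dx^3 + (28 + 92·x + 96·x^2 + 32·x^3)·Dx^4 + (15 + 62·x + 95·x^2 + 64·x^3 + 16·x^4)·Dx^5  (order 5).
h: a_k = 0, 0, 1, -1/3, -5/6, 3/10, 1/15, 0, -13/420, …
ICs: h(0) = 0, h′(0) = 0, h′′(0) = 2, h′′′(0) = -2, h′′′′(0) = -20.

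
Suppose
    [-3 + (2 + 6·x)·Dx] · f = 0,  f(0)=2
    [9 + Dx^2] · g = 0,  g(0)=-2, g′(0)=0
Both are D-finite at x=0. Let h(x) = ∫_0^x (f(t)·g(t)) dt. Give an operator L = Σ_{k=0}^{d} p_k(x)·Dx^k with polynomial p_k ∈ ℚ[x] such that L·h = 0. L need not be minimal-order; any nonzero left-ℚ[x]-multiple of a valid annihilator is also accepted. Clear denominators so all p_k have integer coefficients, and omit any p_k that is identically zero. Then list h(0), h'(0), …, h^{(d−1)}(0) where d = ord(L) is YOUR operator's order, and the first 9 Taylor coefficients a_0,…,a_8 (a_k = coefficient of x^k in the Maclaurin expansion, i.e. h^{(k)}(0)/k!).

f: a_k = 2, 3, -9/4, 27/8, -405/64, 1701/128, -15309/512, 72171/1024, -2814669/16384, …
g: a_k = -2, 0, 9, 0, -27/4, 0, 81/40, 0, -729/2240, …
h₀=f·g: eliminate ⇒ L₀, order ≤ 1·2.
∫: right-multiply L₀ by Dx.
L = (63 + 216·x + 324·x^2)·Dx + (-12 - 36·x)·Dx^2 + (4 + 24·x + 36·x^2)·Dx^3  (order 3).
h: a_k = 0, -4, -3, 15/2, 81/16, -135/32, -351/128, 28269/8960, -97443/20480, …
ICs: h(0) = 0, h′(0) = -4, h′′(0) = -6.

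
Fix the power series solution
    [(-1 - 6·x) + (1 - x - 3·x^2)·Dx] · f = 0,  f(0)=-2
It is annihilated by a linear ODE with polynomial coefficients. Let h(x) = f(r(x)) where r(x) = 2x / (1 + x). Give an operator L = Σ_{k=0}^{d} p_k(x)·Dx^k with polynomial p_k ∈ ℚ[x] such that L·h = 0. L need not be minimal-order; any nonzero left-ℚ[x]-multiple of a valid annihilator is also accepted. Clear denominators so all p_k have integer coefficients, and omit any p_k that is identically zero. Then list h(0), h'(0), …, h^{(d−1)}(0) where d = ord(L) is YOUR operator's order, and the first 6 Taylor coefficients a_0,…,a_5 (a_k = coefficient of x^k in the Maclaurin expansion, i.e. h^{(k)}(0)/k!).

L = (2 + 26·x) + (-1 - x + 13·x^2 + 13·x^3)·Dx  (order 1).
h: a_k = -2, -4, -28, -52, -364, -676, …
ICs: h(0) = -2.

f: a_k = -2, -2, -8, -14, -38, -80, …
Change of var in L_f (x↦r) gives L₀.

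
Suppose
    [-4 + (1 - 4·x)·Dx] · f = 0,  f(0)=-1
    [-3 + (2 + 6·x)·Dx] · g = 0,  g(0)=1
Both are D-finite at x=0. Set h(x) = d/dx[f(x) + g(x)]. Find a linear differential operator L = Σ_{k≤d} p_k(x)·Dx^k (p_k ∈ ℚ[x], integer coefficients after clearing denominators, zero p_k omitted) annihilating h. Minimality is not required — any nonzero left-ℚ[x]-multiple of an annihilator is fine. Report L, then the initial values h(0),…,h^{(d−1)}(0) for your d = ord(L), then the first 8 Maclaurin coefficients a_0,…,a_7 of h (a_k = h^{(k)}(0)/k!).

L = (-792 - 864·x) + (-357 - 2520·x - 3024·x^2)·Dx + (38 + 34·x - 528·x^2 - 864·x^3)·Dx^2  (order 2).
h: a_k = -5/2, -137/4, -2991/16, -33173/32, -1302215/256, -12628839/512, -234375827/2048, -2150298317/4096, …
ICs: h(0) = -5/2, h′(0) = -137/4.

f: a_k = -1, -4, -16, -64, -256, -1024, -4096, -16384, …
g: a_k = 1, 3/2, -9/8, 27/16, -405/128, 1701/256, -15309/1024, 72171/2048, …
h₀=f+g: left-lcm gives L₀, ord ≤ 2.
Differentiate: ansatz ord ≤ ord L₀ ⇒ L.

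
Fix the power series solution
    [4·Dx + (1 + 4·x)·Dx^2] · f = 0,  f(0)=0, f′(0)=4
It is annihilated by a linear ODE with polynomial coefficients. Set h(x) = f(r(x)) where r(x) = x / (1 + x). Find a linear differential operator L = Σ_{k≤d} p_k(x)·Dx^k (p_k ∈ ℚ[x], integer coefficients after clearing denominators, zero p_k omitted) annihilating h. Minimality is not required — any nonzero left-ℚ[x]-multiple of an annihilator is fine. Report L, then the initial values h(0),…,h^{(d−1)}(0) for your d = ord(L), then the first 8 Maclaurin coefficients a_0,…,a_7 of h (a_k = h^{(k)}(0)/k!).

L = (6 + 10·x)·Dx + (1 + 6·x + 5·x^2)·Dx^2  (order 2).
h: a_k = 0, 4, -12, 124/3, -156, 3124/5, -2604, 78124/7, …
ICs: h(0) = 0, h′(0) = 4.

f: a_k = 0, 4, -8, 64/3, -64, 1024/5, -2048/3, 16384/7, …
Change of var in L_f (x↦r) gives L₀.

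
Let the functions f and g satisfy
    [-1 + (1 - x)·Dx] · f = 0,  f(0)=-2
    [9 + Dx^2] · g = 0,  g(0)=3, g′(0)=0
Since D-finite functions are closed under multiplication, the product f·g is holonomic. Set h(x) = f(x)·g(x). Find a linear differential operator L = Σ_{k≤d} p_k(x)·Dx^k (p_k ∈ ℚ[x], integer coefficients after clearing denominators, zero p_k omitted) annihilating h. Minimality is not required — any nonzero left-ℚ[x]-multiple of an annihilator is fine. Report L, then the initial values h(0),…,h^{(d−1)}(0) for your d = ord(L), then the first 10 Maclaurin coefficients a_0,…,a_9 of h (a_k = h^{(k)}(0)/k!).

L = (-9 + 9·x) + 2·Dx + (-1 + x)·Dx^2  (order 2).
h: a_k = -6, -6, 21, 21, 3/4, 3/4, 273/40, 273/40, 13101/2240, 13101/2240, …
ICs: h(0) = -6, h′(0) = -6.

f: a_k = -2, -2, -2, -2, -2, -2, -2, -2, -2, -2, …
g: a_k = 3, 0, -27/2, 0, 81/8, 0, -243/80, 0, 2187/4480, 0, …
L₀ := L_f ⊗_s L_g (sym. prod.), ord ≤ 2.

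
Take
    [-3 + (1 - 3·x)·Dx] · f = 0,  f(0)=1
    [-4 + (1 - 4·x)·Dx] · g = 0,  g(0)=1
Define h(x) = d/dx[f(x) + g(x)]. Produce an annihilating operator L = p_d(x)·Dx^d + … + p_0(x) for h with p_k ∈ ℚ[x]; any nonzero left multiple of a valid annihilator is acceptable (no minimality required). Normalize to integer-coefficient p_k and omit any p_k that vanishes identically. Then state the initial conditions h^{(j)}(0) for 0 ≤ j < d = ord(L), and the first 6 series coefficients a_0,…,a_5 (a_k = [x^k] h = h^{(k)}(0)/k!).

L = 72 + (-21 + 72·x)·Dx + (1 - 7·x + 12·x^2)·Dx^2  (order 2).
h: a_k = 7, 50, 273, 1348, 6335, 28950, …
ICs: h(0) = 7, h′(0) = 50.

f: a_k = 1, 3, 9, 27, 81, 243, …
g: a_k = 1, 4, 16, 64, 256, 1024, …
Sum ⇒ L₀ = lclm(L_f,L_g) in ℚ(x)⟨Dx⟩.
h₀' ⇒ L via d/dx closure of L₀.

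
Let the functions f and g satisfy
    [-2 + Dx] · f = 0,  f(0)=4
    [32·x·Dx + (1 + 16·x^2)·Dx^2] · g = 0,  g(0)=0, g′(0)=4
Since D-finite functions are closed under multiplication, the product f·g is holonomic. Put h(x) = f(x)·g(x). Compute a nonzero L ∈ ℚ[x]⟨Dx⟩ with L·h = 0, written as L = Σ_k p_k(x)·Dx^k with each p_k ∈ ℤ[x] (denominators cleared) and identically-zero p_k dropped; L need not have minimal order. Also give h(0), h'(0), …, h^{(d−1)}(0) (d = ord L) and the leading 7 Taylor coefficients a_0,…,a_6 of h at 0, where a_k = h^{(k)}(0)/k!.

L = (4 - 64·x + 64·x^2) + (-4 + 32·x - 64·x^2)·Dx + (1 + 16·x^2)·Dx^2  (order 2).
h: a_k = 0, 16, 32, -160/3, -448/3, 3296/5, 13760/9, …
ICs: h(0) = 0, h′(0) = 16.

f: a_k = 4, 8, 8, 16/3, 8/3, 16/15, 16/45, …
g: a_k = 0, 4, 0, -64/3, 0, 1024/5, 0, …
Sym-product of L_f,L_g gives L₀ (≤ ord 2).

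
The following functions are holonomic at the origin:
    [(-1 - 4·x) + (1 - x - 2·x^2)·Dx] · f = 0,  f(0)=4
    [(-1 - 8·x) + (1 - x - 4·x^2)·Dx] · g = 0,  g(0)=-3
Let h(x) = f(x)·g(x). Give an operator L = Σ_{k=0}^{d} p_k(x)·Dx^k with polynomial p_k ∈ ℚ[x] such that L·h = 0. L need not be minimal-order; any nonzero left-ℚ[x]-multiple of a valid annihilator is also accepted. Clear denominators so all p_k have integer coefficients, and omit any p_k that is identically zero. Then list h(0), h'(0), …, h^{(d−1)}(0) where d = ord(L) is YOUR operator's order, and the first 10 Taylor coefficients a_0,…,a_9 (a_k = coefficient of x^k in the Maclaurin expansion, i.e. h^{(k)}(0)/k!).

L = (-2 - 10·x + 18·x^2 + 32·x^3) + (1 - 2·x - 5·x^2 + 6·x^3 + 8·x^4)·Dx  (order 1).
h: a_k = -12, -24, -108, -264, -828, -2136, -5964, -15528, -41436, -107640, …
ICs: h(0) = -12.

f: a_k = 4, 4, 12, 20, 44, 84, 172, 340, 684, 1364, …
g: a_k = -3, -3, -15, -27, -87, -195, -543, -1323, -3495, -8787, …
h₀=f·g: eliminate ⇒ L₀, order ≤ 1·1.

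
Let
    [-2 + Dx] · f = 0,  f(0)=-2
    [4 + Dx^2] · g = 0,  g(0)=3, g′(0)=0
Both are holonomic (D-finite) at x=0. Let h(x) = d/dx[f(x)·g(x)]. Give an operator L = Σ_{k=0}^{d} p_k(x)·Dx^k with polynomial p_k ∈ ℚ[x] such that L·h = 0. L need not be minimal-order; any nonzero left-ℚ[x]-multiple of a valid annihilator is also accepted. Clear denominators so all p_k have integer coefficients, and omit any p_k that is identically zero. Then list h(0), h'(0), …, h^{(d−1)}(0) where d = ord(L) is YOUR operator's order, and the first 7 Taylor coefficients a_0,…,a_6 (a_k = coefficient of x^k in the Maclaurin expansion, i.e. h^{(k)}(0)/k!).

L = 8 - 4·Dx + Dx^2  (order 2).
h: a_k = -12, 0, 48, 64, 32, 0, -128/15, …
ICs: h(0) = -12, h′(0) = 0.

f: a_k = -2, -4, -4, -8/3, -4/3, -8/15, -8/45, …
g: a_k = 3, 0, -6, 0, 2, 0, -4/15, …
h₀=f·g: eliminate ⇒ L₀, order ≤ 1·2.
Differentiate: ansatz ord ≤ ord L₀ ⇒ L.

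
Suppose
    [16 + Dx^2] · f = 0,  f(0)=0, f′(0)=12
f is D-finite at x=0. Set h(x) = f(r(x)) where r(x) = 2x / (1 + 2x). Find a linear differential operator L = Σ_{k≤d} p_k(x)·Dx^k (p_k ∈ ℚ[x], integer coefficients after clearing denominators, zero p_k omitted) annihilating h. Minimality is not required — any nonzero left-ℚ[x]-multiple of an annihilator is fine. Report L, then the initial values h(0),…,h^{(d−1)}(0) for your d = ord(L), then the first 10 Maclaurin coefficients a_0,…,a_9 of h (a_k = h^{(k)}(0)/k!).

L = 64 + (4 + 24·x + 48·x^2 + 32·x^3)·Dx + (1 + 8·x + 24·x^2 + 32·x^3 + 16·x^4)·Dx^2  (order 2).
h: a_k = 0, 24, -48, -160, 1344, -24704/5, 11520, -1260032/105, -644096/15, 61650944/189, …
ICs: h(0) = 0, h′(0) = 24.

f: a_k = 0, 12, 0, -32, 0, 128/5, 0, -1024/105, 0, 2048/945, …
h₀=f(r): pull back L_f along r ⇒ L₀.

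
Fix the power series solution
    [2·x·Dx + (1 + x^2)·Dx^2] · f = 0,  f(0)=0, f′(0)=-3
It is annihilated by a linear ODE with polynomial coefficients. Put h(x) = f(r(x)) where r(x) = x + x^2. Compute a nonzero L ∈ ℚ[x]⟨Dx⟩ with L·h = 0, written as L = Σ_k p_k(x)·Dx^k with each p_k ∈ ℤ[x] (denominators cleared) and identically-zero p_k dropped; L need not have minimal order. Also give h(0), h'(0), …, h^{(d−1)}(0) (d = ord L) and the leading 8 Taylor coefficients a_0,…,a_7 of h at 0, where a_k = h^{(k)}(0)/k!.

f: a_k = 0, -3, 0, 1, 0, -3/5, 0, 3/7, …
Substitute x→r, Dx→(1/r')Dx; clear ⇒ L₀.
L = (-2 + 2·x + 8·x^2 + 12·x^3 + 6·x^4)·Dx + (1 + 2·x + x^2 + 4·x^3 + 5·x^4 + 2·x^5)·Dx^2  (order 2).
h: a_k = 0, -3, -3, 1, 3, 12/5, -2, -39/7, …
ICs: h(0) = 0, h′(0) = -3.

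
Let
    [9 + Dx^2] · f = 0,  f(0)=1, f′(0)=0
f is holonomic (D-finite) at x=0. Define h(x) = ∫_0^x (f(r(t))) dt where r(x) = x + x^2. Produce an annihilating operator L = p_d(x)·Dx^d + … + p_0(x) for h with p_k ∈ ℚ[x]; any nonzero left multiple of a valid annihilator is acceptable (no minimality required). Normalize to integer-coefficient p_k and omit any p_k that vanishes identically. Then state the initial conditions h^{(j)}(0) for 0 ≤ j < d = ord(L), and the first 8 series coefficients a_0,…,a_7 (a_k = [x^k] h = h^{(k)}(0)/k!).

f: a_k = 1, 0, -9/2, 0, 27/8, 0, -81/80, 0, …
f∘r: x↦r, Dx↦Dx/r' in L_f ⇒ L₀.
h=∫₀ˣh₀: take L = L₀·Dx.
L = (9 + 54·x + 108·x^2 + 72·x^3)·Dx - 2·Dx^2 + (1 + 2·x)·Dx^3  (order 3).
h: a_k = 0, 1, 0, -3/2, -9/4, -9/40, 9/4, 1539/560, …
ICs: h(0) = 0, h′(0) = 1, h′′(0) = 0.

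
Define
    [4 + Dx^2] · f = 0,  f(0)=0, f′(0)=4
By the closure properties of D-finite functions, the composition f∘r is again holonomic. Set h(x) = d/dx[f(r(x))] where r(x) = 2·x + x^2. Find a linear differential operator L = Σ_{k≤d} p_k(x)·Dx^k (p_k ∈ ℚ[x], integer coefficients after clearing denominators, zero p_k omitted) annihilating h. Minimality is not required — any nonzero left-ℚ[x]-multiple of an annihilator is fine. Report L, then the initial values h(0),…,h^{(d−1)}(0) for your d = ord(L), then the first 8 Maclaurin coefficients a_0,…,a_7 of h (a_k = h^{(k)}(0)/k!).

f: a_k = 0, 4, 0, -8/3, 0, 8/15, 0, -16/315, …
Change of var in L_f (x↦r) gives L₀.
Derive L from L₀ (diff closure).
L = (19 + 64·x + 96·x^2 + 64·x^3 + 16·x^4) + (-3 - 3·x)·Dx + (1 + 2·x + x^2)·Dx^2  (order 2).
h: a_k = 8, 8, -64, -128, 16/3, 240, 11392/45, -512/45, …
ICs: h(0) = 8, h′(0) = 8.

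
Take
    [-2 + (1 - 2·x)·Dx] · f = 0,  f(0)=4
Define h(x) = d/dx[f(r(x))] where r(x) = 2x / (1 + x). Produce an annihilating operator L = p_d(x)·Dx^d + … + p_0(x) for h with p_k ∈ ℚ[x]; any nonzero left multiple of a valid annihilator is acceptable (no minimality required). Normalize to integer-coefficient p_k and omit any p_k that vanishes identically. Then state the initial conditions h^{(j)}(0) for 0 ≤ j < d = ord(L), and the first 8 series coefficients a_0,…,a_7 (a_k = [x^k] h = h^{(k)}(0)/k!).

L = 6 + (-1 + 3·x)·Dx  (order 1).
h: a_k = 16, 96, 432, 1728, 6480, 23328, 81648, 279936, …
ICs: h(0) = 16.

f: a_k = 4, 8, 16, 32, 64, 128, 256, 512, …
L₀ from L_f via x↦r, Dx↦r'^{-1}Dx.
h₀' ⇒ L via d/dx closure of L₀.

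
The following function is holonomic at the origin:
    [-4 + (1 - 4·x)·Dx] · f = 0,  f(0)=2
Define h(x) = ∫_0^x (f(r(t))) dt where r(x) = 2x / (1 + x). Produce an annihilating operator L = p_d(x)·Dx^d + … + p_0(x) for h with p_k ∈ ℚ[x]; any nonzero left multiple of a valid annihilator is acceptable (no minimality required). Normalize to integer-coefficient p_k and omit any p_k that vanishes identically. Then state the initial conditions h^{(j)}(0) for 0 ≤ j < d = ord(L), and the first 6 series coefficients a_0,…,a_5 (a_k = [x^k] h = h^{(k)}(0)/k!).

f: a_k = 2, 8, 32, 128, 512, 2048, …
h₀=f(r): pull back L_f along r ⇒ L₀.
h=∫h₀ ⇒ L = L₀·Dx.
L = 8·Dx + (-1 + 6·x + 7·x^2)·Dx^2  (order 2).
h: a_k = 0, 2, 8, 112/3, 196, 5488/5, …
ICs: h(0) = 0, h′(0) = 2.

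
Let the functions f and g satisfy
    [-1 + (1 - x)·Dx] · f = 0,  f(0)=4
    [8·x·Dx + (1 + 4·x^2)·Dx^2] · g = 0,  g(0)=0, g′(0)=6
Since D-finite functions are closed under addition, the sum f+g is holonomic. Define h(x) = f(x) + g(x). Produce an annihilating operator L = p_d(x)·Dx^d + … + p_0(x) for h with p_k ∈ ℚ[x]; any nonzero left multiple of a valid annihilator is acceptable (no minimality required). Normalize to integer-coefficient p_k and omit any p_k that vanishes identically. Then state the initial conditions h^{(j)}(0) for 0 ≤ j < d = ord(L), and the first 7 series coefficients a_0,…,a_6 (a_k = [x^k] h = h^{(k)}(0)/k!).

L = (-8 + 32·x + 96·x^2)·Dx + (7 - 8·x - 20·x^2 + 96·x^3)·Dx^2 + (-1 - 3·x - 12·x^3 + 16·x^4)·Dx^3  (order 3).
h: a_k = 4, 10, 4, -4, 4, 116/5, 4, …
ICs: h(0) = 4, h′(0) = 10, h′′(0) = 8.

f: a_k = 4, 4, 4, 4, 4, 4, 4, …
g: a_k = 0, 6, 0, -8, 0, 96/5, 0, …
Sum ⇒ L₀ = lclm(L_f,L_g) in ℚ(x)⟨Dx⟩.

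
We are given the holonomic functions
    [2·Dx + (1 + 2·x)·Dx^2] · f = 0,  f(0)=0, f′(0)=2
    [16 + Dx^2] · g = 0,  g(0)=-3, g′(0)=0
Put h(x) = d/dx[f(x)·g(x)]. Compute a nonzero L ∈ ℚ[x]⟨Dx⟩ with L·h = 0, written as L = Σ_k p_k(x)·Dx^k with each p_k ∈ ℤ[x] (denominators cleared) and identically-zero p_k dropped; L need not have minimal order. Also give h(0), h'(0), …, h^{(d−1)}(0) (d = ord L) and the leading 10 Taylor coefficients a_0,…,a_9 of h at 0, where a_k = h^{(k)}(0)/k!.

f: a_k = 0, 2, -2, 8/3, -4, 32/5, -32/3, 128/7, -32, 512/9, …
g: a_k = -3, 0, 24, 0, -32, 0, 256/15, 0, -512/105, 0, …
L₀ := L_f ⊗_s L_g (sym. prod.), ord ≤ 4.
h₀' ⇒ L via d/dx closure of L₀.
L = (-896 + 28672·x + 282624·x^2 + 1032192·x^3 + 1826816·x^4 + 1572864·x^5 + 524288·x^6) + (576 + 12416·x + 66560·x^2 + 153600·x^3 + 163840·x^4 + 65536·x^5)·Dx + (280 + 6592·x + 44480·x^2 + 141312·x^3 + 234496·x^4 + 196608·x^5 + 65536·x^6)·Dx^2 + (36 + 776·x + 4160·x^2 + 9600·x^3 + 10240·x^4 + 4096·x^5)·Dx^3 + (21 + 300·x + 1676·x^2 + 4800·x^3 + 7520·x^4 + 6144·x^5 + 2048·x^6)·Dx^4  (order 4).
h: a_k = -6, 12, 120, -144, -96, 0, 1664/5, -7936/15, 31232/35, -37376/21, …
ICs: h(0) = -6, h′(0) = 12, h′′(0) = 240, h′′′(0) = -864.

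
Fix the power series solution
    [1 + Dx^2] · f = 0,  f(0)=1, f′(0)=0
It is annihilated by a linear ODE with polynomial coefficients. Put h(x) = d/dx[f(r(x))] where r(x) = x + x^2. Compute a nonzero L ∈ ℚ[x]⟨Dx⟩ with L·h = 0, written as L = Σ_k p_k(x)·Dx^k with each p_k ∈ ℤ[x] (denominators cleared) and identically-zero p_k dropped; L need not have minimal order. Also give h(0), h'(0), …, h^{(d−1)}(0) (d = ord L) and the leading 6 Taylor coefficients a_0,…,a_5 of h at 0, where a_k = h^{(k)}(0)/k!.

L = (13 + 8·x + 24·x^2 + 32·x^3 + 16·x^4) + (-6 - 12·x)·Dx + (1 + 4·x + 4·x^2)·Dx^2  (order 2).
h: a_k = 0, -1, -3, -11/6, 5/6, 179/120, …
ICs: h(0) = 0, h′(0) = -1.

f: a_k = 1, 0, -1/2, 0, 1/24, 0, …
f∘r: x↦r, Dx↦Dx/r' in L_f ⇒ L₀.
Derive L from L₀ (diff closure).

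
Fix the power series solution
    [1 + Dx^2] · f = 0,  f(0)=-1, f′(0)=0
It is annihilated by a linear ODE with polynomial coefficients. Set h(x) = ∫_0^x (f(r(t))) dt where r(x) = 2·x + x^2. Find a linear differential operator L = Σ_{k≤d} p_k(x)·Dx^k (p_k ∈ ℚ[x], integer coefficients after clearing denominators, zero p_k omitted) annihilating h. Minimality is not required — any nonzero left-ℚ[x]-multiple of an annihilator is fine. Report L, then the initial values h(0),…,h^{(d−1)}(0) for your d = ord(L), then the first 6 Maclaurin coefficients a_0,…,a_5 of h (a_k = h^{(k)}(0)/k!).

f: a_k = -1, 0, 1/2, 0, -1/24, 0, …
Change of var in L_f (x↦r) gives L₀.
∫: right-multiply L₀ by Dx.
L = (4 + 12·x + 12·x^2 + 4·x^3)·Dx - Dx^2 + (1 + x)·Dx^3  (order 3).
h: a_k = 0, -1, 0, 2/3, 1/2, -1/30, …
ICs: h(0) = 0, h′(0) = -1, h′′(0) = 0.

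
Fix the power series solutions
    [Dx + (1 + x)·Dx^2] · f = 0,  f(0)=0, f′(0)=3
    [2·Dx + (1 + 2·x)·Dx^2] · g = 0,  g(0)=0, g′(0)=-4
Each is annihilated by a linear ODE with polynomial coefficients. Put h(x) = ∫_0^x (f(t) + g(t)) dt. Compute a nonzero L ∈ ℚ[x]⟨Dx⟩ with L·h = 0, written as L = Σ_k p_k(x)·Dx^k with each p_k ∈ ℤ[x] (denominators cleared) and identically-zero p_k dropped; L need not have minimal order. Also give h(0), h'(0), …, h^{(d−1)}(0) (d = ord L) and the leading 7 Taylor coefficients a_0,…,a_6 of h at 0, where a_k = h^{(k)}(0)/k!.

L = 4·Dx^2 + (6 + 8·x)·Dx^3 + (1 + 3·x + 2·x^2)·Dx^4  (order 4).
h: a_k = 0, 0, -1/2, 5/6, -13/12, 29/20, -61/30, …
ICs: h(0) = 0, h′(0) = 0, h′′(0) = -1, h′′′(0) = 5.

f: a_k = 0, 3, -3/2, 1, -3/4, 3/5, -1/2, …
g: a_k = 0, -4, 4, -16/3, 8, -64/5, 64/3, …
h₀=f+g: left-lcm gives L₀, ord ≤ 4.
h=∫₀ˣh₀: take L = L₀·Dx.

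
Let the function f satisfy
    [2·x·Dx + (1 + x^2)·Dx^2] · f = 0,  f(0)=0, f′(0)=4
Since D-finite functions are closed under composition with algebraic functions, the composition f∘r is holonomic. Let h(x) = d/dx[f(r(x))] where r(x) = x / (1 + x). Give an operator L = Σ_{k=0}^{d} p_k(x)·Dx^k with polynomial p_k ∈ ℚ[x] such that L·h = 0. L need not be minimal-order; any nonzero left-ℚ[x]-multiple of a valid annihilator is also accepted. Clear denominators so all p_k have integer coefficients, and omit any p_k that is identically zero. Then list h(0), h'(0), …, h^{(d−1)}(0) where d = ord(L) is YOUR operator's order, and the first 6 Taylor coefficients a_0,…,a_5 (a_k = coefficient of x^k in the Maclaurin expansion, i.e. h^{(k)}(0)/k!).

L = (2 + 4·x) + (1 + 2·x + 2·x^2)·Dx  (order 1).
h: a_k = 4, -8, 8, 0, -16, 32, …
ICs: h(0) = 4.

f: a_k = 0, 4, 0, -4/3, 0, 4/5, …
f∘r: x↦r, Dx↦Dx/r' in L_f ⇒ L₀.
h=h₀': d/dx-closure on L₀ ⇒ L.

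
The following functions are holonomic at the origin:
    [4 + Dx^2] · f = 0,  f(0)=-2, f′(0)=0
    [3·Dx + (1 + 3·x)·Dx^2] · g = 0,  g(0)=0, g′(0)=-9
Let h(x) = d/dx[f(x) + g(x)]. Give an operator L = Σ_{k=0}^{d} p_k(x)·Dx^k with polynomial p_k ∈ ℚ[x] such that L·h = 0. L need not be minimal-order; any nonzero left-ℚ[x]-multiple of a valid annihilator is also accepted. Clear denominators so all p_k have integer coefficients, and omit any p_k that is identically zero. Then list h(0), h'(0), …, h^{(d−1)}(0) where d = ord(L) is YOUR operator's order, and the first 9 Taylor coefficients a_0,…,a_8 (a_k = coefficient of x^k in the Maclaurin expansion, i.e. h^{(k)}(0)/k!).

L = (348 + 144·x + 216·x^2) + (44 + 180·x + 216·x^2 + 216·x^3)·Dx + (87 + 36·x + 54·x^2)·Dx^2 + (11 + 45·x + 54·x^2 + 54·x^3)·Dx^3  (order 3).
h: a_k = -9, 35, -81, 713/3, -729, 32821/15, -6561, 6200113/315, -59049, …
ICs: h(0) = -9, h′(0) = 35, h′′(0) = -162.

f: a_k = -2, 0, 4, 0, -4/3, 0, 8/45, 0, -4/315, …
g: a_k = 0, -9, 27/2, -27, 243/4, -729/5, 729/2, -6561/7, 19683/8, …
Weyl lclm of L_f,L_g ⇒ L₀ (ord ≤ 4).
h=h₀': d/dx-closure on L₀ ⇒ L.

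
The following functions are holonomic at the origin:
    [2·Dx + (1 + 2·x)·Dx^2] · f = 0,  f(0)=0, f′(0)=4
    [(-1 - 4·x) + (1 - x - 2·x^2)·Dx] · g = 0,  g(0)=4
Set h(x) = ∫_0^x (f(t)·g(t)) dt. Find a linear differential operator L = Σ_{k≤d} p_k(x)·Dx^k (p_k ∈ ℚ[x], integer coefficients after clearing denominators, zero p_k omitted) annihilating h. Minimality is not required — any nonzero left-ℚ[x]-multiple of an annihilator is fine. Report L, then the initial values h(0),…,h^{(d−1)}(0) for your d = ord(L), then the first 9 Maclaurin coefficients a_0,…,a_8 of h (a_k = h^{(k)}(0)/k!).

L = (6 + 16·x)·Dx + (14·x + 20·x^2)·Dx^2 + (-1 - x + 4·x^2 + 4·x^3)·Dx^3  (order 3).
h: a_k = 0, 0, 8, 0, 40/3, 64/15, 448/15, 2048/105, 8416/105, …
ICs: h(0) = 0, h′(0) = 0, h′′(0) = 16.

f: a_k = 0, 4, -4, 16/3, -8, 64/5, -64/3, 256/7, -64, …
g: a_k = 4, 4, 12, 20, 44, 84, 172, 340, 684, …
f·g: L₀ = L_f ⊗_s L_g, ord ≤ 2·1.
h=∫₀ˣh₀: take L = L₀·Dx.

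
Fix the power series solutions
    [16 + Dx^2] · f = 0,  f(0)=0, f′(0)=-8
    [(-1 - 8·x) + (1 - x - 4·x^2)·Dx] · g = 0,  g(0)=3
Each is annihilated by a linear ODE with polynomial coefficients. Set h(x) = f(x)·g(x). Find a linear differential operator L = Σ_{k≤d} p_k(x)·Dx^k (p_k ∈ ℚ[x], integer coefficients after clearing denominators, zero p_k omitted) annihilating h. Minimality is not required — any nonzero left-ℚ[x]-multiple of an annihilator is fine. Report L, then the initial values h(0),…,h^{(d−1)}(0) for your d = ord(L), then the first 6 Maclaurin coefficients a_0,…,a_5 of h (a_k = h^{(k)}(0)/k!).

f: a_k = 0, -8, 0, 64/3, 0, -256/15, …
g: a_k = 3, 3, 15, 27, 87, 195, …
Sym-product of L_f,L_g gives L₀ (≤ ord 2).
L = (-8 + 16·x + 64·x^2) + (2 + 16·x)·Dx + (-1 + x + 4·x^2)·Dx^2  (order 2).
h: a_k = 0, -24, -24, -56, -152, -2136/5, …
ICs: h(0) = 0, h′(0) = -24.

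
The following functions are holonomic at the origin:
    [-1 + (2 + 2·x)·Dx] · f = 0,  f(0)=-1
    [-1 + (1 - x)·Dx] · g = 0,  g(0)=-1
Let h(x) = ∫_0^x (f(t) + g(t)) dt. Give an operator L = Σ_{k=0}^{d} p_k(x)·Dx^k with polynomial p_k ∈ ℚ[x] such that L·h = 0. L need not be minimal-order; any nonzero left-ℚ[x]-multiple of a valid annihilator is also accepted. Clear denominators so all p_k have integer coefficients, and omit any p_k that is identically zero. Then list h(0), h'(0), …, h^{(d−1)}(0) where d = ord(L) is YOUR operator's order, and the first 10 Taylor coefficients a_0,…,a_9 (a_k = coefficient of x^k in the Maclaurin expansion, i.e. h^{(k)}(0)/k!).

f: a_k = -1, -1/2, 1/8, -1/16, 5/128, -7/256, 21/1024, -33/2048, 429/32768, -715/65536, …
g: a_k = -1, -1, -1, -1, -1, -1, -1, -1, -1, -1, …
L₀ := lclm(L_f,L_g); ord L₀ ≤ 1+1.
Integrate: L := L₀·Dx.
L = (5 + 3·x)·Dx + (-9 - 14·x - 9·x^2)·Dx^2 + (2 + 6·x - 2·x^2 - 6·x^3)·Dx^3  (order 3).
h: a_k = 0, -2, -3/4, -7/24, -17/64, -123/640, -263/1536, -1003/7168, -2081/16384, -32339/294912, …
ICs: h(0) = 0, h′(0) = -2, h′′(0) = -3/2.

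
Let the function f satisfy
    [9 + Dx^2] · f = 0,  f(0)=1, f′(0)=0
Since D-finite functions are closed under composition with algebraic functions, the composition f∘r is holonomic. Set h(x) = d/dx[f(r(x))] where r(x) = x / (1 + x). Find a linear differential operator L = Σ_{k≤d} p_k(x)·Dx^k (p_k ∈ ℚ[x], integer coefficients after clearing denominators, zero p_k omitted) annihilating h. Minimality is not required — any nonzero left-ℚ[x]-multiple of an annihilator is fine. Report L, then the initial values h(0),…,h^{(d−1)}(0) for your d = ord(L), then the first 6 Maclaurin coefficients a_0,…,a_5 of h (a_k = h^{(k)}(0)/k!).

f: a_k = 1, 0, -9/2, 0, 27/8, 0, …
Change of var in L_f (x↦r) gives L₀.
Differentiate: ansatz ord ≤ ord L₀ ⇒ L.
L = (15 + 12·x + 6·x^2) + (6 + 18·x + 18·x^2 + 6·x^3)·Dx + (1 + 4·x + 6·x^2 + 4·x^3 + x^4)·Dx^2  (order 2).
h: a_k = 0, -9, 27, -81/2, 45/2, 2457/40, …
ICs: h(0) = 0, h′(0) = -9.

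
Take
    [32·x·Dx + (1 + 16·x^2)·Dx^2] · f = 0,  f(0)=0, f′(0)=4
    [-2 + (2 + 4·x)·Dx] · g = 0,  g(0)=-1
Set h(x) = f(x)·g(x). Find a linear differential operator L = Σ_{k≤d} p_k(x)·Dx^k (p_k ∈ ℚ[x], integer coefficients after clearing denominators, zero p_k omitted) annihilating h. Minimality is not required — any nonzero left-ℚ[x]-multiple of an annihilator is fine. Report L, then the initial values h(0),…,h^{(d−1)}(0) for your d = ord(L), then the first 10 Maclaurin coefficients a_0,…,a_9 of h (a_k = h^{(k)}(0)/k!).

L = (3 - 32·x - 16·x^2) + (-2 + 28·x + 96·x^2 + 64·x^3)·Dx + (1 + 4·x + 20·x^2 + 64·x^3 + 64·x^4)·Dx^2  (order 2).
h: a_k = 0, -4, -4, 70/3, 58/3, -6389/30, -5929/30, 1022653/420, 944407/420, -60850925/2016, …
ICs: h(0) = 0, h′(0) = -4.

f: a_k = 0, 4, 0, -64/3, 0, 1024/5, 0, -16384/7, 0, 262144/9, …
g: a_k = -1, -1, 1/2, -1/2, 5/8, -7/8, 21/16, -33/16, 429/128, -715/128, …
h₀=f·g: eliminate ⇒ L₀, order ≤ 2·1.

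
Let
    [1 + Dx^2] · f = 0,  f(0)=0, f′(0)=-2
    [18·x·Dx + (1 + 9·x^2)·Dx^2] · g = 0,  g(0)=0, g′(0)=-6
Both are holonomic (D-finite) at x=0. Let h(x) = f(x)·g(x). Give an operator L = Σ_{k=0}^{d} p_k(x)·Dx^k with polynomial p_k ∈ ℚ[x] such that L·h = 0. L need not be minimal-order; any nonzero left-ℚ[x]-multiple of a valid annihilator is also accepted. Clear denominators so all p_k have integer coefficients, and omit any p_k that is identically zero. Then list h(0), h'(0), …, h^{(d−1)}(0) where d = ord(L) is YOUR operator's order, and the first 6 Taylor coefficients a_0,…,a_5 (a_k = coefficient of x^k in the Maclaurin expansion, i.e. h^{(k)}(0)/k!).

f: a_k = 0, -2, 0, 1/3, 0, -1/60, …
g: a_k = 0, -6, 0, 18, 0, -486/5, …
f·g: L₀ = L_f ⊗_s L_g, ord ≤ 2·2.
L = (370 + 9594·x^2 + 4131·x^4 + 2916·x^6 + 6561·x^8) + (684·x + 6804·x^3 + 8748·x^5 + 26244·x^7)·Dx + (380 + 9792·x^2 + 5346·x^4 + 5832·x^6 + 13122·x^8)·Dx^2 + (684·x + 6804·x^3 + 8748·x^5 + 26244·x^7)·Dx^3 + (10 + 198·x^2 + 1215·x^4 + 2916·x^6 + 6561·x^8)·Dx^4  (order 4).
h: a_k = 0, 0, 12, 0, -38, 0, …
ICs: h(0) = 0, h′(0) = 0, h′′(0) = 24, h′′′(0) = 0.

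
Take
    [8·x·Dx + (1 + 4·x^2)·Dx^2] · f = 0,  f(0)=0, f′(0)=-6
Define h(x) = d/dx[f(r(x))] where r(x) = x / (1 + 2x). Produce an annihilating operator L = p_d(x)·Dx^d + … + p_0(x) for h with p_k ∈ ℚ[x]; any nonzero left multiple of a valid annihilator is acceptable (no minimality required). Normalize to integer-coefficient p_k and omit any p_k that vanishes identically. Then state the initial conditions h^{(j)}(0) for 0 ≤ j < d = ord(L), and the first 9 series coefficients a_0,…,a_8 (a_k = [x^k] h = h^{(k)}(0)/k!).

f: a_k = 0, -6, 0, 8, 0, -96/5, 0, 384/7, 0, …
L₀ from L_f via x↦r, Dx↦r'^{-1}Dx.
h₀' ⇒ L via d/dx closure of L₀.
L = (4 + 16·x) + (1 + 4·x + 8·x^2)·Dx  (order 1).
h: a_k = -6, 24, -48, 0, 384, -1536, 3072, 0, -24576, …
ICs: h(0) = -6.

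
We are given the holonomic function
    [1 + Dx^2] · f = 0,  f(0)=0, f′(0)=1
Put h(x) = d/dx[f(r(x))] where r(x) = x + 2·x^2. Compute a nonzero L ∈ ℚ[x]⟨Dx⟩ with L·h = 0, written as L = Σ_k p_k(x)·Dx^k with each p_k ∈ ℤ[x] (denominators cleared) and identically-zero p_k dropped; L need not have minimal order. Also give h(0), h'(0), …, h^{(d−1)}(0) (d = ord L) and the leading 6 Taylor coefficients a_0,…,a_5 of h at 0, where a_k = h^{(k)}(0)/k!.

L = (49 + 16·x + 96·x^2 + 256·x^3 + 256·x^4) + (-12 - 48·x)·Dx + (1 + 8·x + 16·x^2)·Dx^2  (order 2).
h: a_k = 1, 4, -1/2, -4, -239/24, -15/2, …
ICs: h(0) = 1, h′(0) = 4.

f: a_k = 0, 1, 0, -1/6, 0, 1/120, …
Substitute x→r, Dx→(1/r')Dx; clear ⇒ L₀.
h=h₀': d/dx-closure on L₀ ⇒ L.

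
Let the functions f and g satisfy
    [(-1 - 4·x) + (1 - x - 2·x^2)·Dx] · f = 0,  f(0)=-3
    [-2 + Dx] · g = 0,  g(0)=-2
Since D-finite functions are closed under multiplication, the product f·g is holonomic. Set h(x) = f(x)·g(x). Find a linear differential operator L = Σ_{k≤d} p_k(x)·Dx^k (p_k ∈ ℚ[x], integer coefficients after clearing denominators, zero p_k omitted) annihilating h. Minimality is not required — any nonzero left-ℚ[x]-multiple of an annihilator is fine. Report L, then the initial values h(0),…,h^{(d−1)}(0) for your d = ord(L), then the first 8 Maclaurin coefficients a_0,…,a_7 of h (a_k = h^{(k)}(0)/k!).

L = (3 + 2·x - 4·x^2) + (-1 + x + 2·x^2)·Dx  (order 1).
h: a_k = 6, 18, 42, 86, 174, 1738/5, 10442/15, 48702/35, …
ICs: h(0) = 6.

f: a_k = -3, -3, -9, -15, -33, -63, -129, -255, …
g: a_k = -2, -4, -4, -8/3, -4/3, -8/15, -8/45, -16/315, …
Product ⇒ symmetric product L₀, ord ≤ 1.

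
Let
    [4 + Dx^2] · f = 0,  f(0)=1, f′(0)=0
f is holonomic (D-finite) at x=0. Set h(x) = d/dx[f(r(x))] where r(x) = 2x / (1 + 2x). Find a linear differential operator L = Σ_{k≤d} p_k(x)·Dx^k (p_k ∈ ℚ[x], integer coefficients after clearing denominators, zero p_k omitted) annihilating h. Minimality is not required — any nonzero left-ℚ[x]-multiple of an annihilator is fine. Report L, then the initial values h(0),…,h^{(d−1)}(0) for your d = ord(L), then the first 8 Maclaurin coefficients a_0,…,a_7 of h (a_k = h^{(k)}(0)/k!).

L = (40 + 96·x + 96·x^2) + (12 + 72·x + 144·x^2 + 96·x^3)·Dx + (1 + 8·x + 24·x^2 + 32·x^3 + 16·x^4)·Dx^2  (order 2).
h: a_k = 0, -16, 96, -1024/3, 2560/3, -19712/15, -3584/5, 4820992/315, …
ICs: h(0) = 0, h′(0) = -16.

f: a_k = 1, 0, -2, 0, 2/3, 0, -4/45, 0, …
f∘r: x↦r, Dx↦Dx/r' in L_f ⇒ L₀.
h=h₀': d/dx-closure on L₀ ⇒ L.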